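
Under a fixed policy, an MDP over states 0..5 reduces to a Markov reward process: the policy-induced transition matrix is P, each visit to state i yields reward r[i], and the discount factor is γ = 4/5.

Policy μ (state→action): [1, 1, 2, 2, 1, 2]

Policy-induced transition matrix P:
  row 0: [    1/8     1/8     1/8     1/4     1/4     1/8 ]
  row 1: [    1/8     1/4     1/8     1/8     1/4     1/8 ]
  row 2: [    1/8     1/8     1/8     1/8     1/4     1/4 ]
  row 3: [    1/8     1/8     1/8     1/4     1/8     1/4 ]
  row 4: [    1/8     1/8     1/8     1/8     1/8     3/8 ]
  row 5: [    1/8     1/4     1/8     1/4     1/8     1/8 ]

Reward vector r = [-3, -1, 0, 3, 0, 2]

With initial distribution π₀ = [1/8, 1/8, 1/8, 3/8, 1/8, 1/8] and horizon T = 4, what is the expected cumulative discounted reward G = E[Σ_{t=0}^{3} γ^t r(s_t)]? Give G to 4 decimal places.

t=0: π = [0.1250, 0.1250, 0.1250, 0.3750, 0.1250, 0.1250], E[r] = 0.8750, γ^t·E[r] = 0.875000, running G = 0.875000
t=1: π = [0.1250, 0.1563, 0.1250, 0.2031, 0.1719, 0.2188], E[r] = 0.5156, γ^t·E[r] = 0.412500, running G = 1.287500
t=2: π = [0.1250, 0.1719, 0.1250, 0.1934, 0.1758, 0.2090], E[r] = 0.4512, γ^t·E[r] = 0.288750, running G = 1.576250
t=3: π = [0.1250, 0.1726, 0.1250, 0.1909, 0.1777, 0.2087], E[r] = 0.4426, γ^t·E[r] = 0.226625, running G = 1.802875

G = 1.8029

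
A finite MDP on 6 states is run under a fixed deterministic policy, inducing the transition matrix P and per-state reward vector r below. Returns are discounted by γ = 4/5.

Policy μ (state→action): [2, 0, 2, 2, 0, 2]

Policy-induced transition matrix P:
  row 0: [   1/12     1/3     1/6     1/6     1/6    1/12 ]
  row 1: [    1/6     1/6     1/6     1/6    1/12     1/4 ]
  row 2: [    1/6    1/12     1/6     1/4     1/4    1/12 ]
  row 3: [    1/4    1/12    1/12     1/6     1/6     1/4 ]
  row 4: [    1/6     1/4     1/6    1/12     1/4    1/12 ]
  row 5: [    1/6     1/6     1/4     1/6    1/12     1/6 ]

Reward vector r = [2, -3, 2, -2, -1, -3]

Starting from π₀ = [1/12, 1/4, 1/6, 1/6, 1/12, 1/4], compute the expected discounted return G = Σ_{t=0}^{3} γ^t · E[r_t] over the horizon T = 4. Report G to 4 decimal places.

t=0: π = [0.0833, 0.2500, 0.1667, 0.1667, 0.0833, 0.2500], E[r] = -1.4167, γ^t·E[r] = -1.416667, running G = -1.416667
t=1: π = [0.1736, 0.1597, 0.1736, 0.1736, 0.1458, 0.1736], E[r] = -0.7986, γ^t·E[r] = -0.638889, running G = -2.055556
t=2: π = [0.1667, 0.1788, 0.1667, 0.1690, 0.1655, 0.1534], E[r] = -0.8333, γ^t·E[r] = -0.533333, running G = -2.588889
t=3: π = [0.1669, 0.1803, 0.1654, 0.1668, 0.1667, 0.1541], E[r] = -0.8388, γ^t·E[r] = -0.429457, running G = -3.018346

G = -3.0183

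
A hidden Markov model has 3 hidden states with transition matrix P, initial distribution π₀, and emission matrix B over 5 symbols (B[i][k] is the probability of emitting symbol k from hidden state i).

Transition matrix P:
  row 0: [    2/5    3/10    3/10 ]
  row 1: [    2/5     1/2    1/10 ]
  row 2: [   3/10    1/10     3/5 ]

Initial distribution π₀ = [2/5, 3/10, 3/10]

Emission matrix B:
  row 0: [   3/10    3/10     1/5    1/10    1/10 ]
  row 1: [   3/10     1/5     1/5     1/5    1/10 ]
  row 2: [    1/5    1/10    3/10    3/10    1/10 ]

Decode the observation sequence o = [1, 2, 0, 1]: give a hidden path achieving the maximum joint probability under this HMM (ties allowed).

path = [0, 0, 0, 0]

t=0: δ = [1.200e-01, 6.000e-02, 3.000e-02]  (obs o_0=1)
t=1: δ = [9.600e-03, 7.200e-03, 1.080e-02]  ψ = [0, 0, 0]  (obs o_1=2)
t=2: δ = [1.152e-03, 1.080e-03, 1.296e-03]  ψ = [0, 1, 2]  (obs o_2=0)
t=3: δ = [1.382e-04, 1.080e-04, 7.776e-05]  ψ = [0, 1, 2]  (obs o_3=1)
backtrack: best end state = 0; path = [0, 0, 0, 0]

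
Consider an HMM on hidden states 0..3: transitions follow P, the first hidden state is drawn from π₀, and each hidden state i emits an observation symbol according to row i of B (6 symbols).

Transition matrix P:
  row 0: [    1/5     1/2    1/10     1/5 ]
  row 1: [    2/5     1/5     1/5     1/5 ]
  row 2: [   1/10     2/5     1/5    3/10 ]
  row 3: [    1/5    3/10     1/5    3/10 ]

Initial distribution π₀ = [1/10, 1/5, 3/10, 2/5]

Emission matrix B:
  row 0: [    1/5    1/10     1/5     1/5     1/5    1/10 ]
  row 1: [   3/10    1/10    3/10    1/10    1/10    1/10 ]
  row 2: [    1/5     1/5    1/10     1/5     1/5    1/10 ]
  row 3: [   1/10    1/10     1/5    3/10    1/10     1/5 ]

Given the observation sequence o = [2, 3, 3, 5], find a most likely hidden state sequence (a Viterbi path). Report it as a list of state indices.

path = [3, 3, 3, 3]

t=0: δ = [2.000e-02, 6.000e-02, 3.000e-02, 8.000e-02]  (obs o_0=2)
t=1: δ = [4.800e-03, 2.400e-03, 3.200e-03, 7.200e-03]  ψ = [1, 3, 3, 3]  (obs o_1=3)
t=2: δ = [2.880e-04, 2.400e-04, 2.880e-04, 6.480e-04]  ψ = [3, 0, 3, 3]  (obs o_2=3)
t=3: δ = [1.296e-05, 1.944e-05, 1.296e-05, 3.888e-05]  ψ = [3, 3, 3, 3]  (obs o_3=5)
backtrack: best end state = 3; path = [3, 3, 3, 3]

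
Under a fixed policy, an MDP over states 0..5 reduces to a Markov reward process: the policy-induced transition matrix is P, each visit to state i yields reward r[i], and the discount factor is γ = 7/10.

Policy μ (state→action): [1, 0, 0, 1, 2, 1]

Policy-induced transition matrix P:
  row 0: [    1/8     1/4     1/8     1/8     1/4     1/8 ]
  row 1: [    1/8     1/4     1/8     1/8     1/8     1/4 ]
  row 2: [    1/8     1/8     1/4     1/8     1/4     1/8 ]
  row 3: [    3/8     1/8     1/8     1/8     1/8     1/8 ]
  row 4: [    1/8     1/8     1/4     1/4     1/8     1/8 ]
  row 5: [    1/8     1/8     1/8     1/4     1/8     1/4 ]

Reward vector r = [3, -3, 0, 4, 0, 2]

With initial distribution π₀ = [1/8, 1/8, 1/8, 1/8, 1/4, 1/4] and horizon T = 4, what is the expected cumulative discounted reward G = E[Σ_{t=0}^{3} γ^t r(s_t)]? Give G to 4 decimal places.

t=0: π = [0.1250, 0.1250, 0.1250, 0.1250, 0.2500, 0.2500], E[r] = 1.0000, γ^t·E[r] = 1.000000, running G = 1.000000
t=1: π = [0.1563, 0.1563, 0.1719, 0.1875, 0.1563, 0.1719], E[r] = 1.0938, γ^t·E[r] = 0.765625, running G = 1.765625
t=2: π = [0.1719, 0.1641, 0.1660, 0.1660, 0.1660, 0.1660], E[r] = 1.0195, γ^t·E[r] = 0.499570, running G = 2.265195
t=3: π = [0.1665, 0.1670, 0.1665, 0.1665, 0.1672, 0.1663], E[r] = 0.9971, γ^t·E[r] = 0.341995, running G = 2.607190

G = 2.6072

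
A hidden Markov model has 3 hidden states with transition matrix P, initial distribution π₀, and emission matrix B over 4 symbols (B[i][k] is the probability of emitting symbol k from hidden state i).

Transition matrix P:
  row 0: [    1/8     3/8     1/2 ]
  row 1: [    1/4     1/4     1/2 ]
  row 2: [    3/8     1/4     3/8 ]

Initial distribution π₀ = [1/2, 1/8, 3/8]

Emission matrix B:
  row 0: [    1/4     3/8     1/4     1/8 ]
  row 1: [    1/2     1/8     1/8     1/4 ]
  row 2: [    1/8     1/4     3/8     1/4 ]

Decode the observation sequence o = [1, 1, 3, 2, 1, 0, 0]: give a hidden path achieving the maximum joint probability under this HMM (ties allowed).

t=0: δ = [1.875e-01, 1.562e-02, 9.375e-02]  (obs o_0=1)
t=1: δ = [1.318e-02, 8.789e-03, 2.344e-02]  ψ = [2, 0, 0]  (obs o_1=1)
t=2: δ = [1.099e-03, 1.465e-03, 2.197e-03]  ψ = [2, 2, 2]  (obs o_2=3)
t=3: δ = [2.060e-04, 6.866e-05, 3.090e-04]  ψ = [2, 2, 2]  (obs o_3=2)
t=4: δ = [4.345e-05, 9.656e-06, 2.897e-05]  ψ = [2, 0, 2]  (obs o_4=1)
t=5: δ = [2.716e-06, 8.147e-06, 2.716e-06]  ψ = [2, 0, 0]  (obs o_5=0)
t=6: δ = [5.092e-07, 1.018e-06, 5.092e-07]  ψ = [1, 1, 1]  (obs o_6=0)
backtrack: best end state = 1; path = [0, 2, 2, 2, 0, 1, 1]

path = [0, 2, 2, 2, 0, 1, 1]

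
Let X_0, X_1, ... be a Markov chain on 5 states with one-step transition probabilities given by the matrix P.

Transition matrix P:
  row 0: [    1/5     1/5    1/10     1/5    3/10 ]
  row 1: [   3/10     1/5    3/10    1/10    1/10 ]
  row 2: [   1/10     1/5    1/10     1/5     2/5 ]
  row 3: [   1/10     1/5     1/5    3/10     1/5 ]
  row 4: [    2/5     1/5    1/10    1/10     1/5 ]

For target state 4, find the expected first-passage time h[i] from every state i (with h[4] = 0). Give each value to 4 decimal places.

h = [3.9063, 4.5703, 3.5156, 4.2969, 0.0000]

First-step conditioning: h[4] = 0; for i ≠ 4, h[i] = 1 + Σ_k P[i][k]·h[k].
  h[0] = 1 + 1/5·h[0] + 1/5·h[1] + 1/10·h[2] + 1/5·h[3]
  h[1] = 1 + 3/10·h[0] + 1/5·h[1] + 3/10·h[2] + 1/10·h[3]
  h[2] = 1 + 1/10·h[0] + 1/5·h[1] + 1/10·h[2] + 1/5·h[3]
  h[3] = 1 + 1/10·h[0] + 1/5·h[1] + 1/5·h[2] + 3/10·h[3]
Solving the 4×4 linear system over states ≠ 4 gives exactly h = [125/32, 585/128, 225/64, 275/64, 0] (h[4] = 0 is the target).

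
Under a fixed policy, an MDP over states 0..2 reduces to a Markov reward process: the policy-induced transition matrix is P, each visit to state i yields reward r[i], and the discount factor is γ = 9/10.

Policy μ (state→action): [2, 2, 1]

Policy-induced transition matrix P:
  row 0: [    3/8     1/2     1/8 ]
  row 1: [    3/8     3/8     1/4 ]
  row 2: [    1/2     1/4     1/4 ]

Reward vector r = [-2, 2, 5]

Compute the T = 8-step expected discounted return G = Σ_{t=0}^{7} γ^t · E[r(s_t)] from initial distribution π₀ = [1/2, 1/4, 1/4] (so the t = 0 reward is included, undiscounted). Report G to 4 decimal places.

G = 5.3929

t=0: π = [0.5000, 0.2500, 0.2500], E[r] = 0.7500, γ^t·E[r] = 0.750000, running G = 0.750000
t=1: π = [0.4063, 0.4063, 0.1875], E[r] = 0.9375, γ^t·E[r] = 0.843750, running G = 1.593750
t=2: π = [0.3984, 0.4023, 0.1992], E[r] = 1.0039, γ^t·E[r] = 0.813164, running G = 2.406914
t=3: π = [0.3999, 0.3999, 0.2002], E[r] = 1.0010, γ^t·E[r] = 0.729712, running G = 3.136626
t=4: π = [0.4000, 0.4000, 0.2000], E[r] = 0.9999, γ^t·E[r] = 0.656060, running G = 3.792686
t=5: π = [0.4000, 0.4000, 0.2000], E[r] = 1.0000, γ^t·E[r] = 0.590481, running G = 4.383167
t=6: π = [0.4000, 0.4000, 0.2000], E[r] = 1.0000, γ^t·E[r] = 0.531442, running G = 4.914608
t=7: π = [0.4000, 0.4000, 0.2000], E[r] = 1.0000, γ^t·E[r] = 0.478297, running G = 5.392905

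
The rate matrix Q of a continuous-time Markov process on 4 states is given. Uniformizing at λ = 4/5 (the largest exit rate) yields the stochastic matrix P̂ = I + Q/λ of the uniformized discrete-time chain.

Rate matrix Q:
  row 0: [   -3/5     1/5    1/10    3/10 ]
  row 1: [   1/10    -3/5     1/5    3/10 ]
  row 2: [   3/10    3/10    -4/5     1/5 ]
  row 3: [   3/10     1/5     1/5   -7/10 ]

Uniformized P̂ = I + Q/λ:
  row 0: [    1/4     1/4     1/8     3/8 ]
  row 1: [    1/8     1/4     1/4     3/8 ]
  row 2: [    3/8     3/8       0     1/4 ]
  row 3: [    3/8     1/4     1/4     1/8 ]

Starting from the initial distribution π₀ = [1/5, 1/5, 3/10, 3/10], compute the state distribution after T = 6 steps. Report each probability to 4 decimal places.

π = [0.2730, 0.2716, 0.1727, 0.2827]

t=0: π = [0.2000, 0.2000, 0.3000, 0.3000]
t=1: π = [0.3000, 0.2875, 0.1500, 0.2625]
t=2: π = [0.2656, 0.2688, 0.1750, 0.2906]
t=3: π = [0.2746, 0.2719, 0.1730, 0.2805]
t=4: π = [0.2727, 0.2716, 0.1724, 0.2833]
t=5: π = [0.2730, 0.2716, 0.1728, 0.2826]
t=6: π = [0.2730, 0.2716, 0.1727, 0.2827]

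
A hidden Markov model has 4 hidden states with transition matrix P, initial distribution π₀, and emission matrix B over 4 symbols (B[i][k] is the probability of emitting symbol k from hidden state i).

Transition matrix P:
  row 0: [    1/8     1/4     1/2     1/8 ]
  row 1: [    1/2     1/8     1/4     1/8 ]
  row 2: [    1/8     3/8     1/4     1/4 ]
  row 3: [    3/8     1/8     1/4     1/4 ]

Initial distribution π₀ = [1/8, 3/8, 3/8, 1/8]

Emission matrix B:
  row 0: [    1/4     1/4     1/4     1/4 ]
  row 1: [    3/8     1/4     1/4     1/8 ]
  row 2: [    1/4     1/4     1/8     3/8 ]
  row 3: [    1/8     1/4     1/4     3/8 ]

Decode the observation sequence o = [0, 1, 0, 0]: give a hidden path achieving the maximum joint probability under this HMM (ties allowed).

path = [1, 0, 2, 1]

t=0: δ = [3.125e-02, 1.406e-01, 9.375e-02, 1.562e-02]  (obs o_0=0)
t=1: δ = [1.758e-02, 8.789e-03, 8.789e-03, 5.859e-03]  ψ = [1, 2, 1, 2]  (obs o_1=1)
t=2: δ = [1.099e-03, 1.648e-03, 2.197e-03, 2.747e-04]  ψ = [1, 0, 0, 0]  (obs o_2=0)
t=3: δ = [2.060e-04, 3.090e-04, 1.373e-04, 6.866e-05]  ψ = [1, 2, 0, 2]  (obs o_3=0)
backtrack: best end state = 1; path = [1, 0, 2, 1]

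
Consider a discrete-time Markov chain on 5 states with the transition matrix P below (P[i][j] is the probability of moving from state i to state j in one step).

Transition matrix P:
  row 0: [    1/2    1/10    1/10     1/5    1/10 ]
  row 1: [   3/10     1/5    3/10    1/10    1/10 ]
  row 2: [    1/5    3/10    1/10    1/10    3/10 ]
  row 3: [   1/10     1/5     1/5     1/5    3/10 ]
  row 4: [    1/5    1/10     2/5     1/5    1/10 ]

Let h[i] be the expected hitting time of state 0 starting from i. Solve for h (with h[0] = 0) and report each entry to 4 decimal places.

h = [0.0000, 4.3333, 4.7917, 5.3750, 4.9167]

First-step conditioning: h[0] = 0; for i ≠ 0, h[i] = 1 + Σ_k P[i][k]·h[k].
  h[1] = 1 + 1/5·h[1] + 3/10·h[2] + 1/10·h[3] + 1/10·h[4]
  h[2] = 1 + 3/10·h[1] + 1/10·h[2] + 1/10·h[3] + 3/10·h[4]
  h[3] = 1 + 1/5·h[1] + 1/5·h[2] + 1/5·h[3] + 3/10·h[4]
  h[4] = 1 + 1/10·h[1] + 2/5·h[2] + 1/5·h[3] + 1/10·h[4]
Solving the 4×4 linear system over states ≠ 0 gives exactly h = [0, 13/3, 115/24, 43/8, 59/12] (h[0] = 0 is the target).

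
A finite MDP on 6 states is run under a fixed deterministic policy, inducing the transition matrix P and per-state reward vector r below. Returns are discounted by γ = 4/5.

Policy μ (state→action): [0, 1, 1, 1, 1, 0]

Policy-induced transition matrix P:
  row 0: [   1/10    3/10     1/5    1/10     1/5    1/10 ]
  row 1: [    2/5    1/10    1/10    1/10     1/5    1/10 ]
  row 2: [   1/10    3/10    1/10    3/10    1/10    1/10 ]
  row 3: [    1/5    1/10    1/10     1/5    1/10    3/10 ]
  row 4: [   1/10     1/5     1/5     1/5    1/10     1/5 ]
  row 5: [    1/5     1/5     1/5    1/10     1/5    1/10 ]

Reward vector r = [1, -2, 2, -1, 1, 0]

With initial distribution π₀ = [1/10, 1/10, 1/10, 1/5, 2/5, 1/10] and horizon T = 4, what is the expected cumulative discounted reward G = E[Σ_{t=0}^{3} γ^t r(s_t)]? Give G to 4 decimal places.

t=0: π = [0.1000, 0.1000, 0.1000, 0.2000, 0.4000, 0.1000], E[r] = 0.3000, γ^t·E[r] = 0.300000, running G = 0.300000
t=1: π = [0.1600, 0.1900, 0.1600, 0.1800, 0.1300, 0.1800], E[r] = 0.0500, γ^t·E[r] = 0.040000, running G = 0.340000
t=2: π = [0.1930, 0.1950, 0.1470, 0.1630, 0.1530, 0.1490], E[r] = 0.0870, γ^t·E[r] = 0.055680, running G = 0.395680
t=3: π = [0.1897, 0.1982, 0.1495, 0.1610, 0.1537, 0.1479], E[r] = 0.0850, γ^t·E[r] = 0.043520, running G = 0.439200

G = 0.4392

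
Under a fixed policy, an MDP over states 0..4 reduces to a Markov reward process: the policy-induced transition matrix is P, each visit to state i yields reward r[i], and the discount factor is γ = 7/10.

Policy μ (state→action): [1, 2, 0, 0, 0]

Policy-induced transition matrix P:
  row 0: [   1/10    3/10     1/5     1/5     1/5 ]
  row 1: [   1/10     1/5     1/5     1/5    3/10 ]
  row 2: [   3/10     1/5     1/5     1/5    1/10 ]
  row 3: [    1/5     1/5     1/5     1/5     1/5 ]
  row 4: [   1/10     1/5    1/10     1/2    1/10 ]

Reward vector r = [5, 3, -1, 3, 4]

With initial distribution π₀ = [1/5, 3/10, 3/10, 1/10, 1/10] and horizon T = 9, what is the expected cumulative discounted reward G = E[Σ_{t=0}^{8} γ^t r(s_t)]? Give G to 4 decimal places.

t=0: π = [0.2000, 0.3000, 0.3000, 0.1000, 0.1000], E[r] = 2.3000, γ^t·E[r] = 2.300000, running G = 2.300000
t=1: π = [0.1700, 0.2200, 0.1900, 0.2300, 0.1900], E[r] = 2.7700, γ^t·E[r] = 1.939000, running G = 4.239000
t=2: π = [0.1610, 0.2170, 0.1810, 0.2570, 0.1840], E[r] = 2.7820, γ^t·E[r] = 1.363180, running G = 5.602180
t=3: π = [0.1619, 0.2161, 0.1816, 0.2552, 0.1852], E[r] = 2.7826, γ^t·E[r] = 0.954432, running G = 6.556612
t=4: π = [0.1618, 0.2162, 0.1815, 0.2556, 0.1849], E[r] = 2.7827, γ^t·E[r] = 0.668124, running G = 7.224736
t=5: π = [0.1619, 0.2162, 0.1815, 0.2555, 0.1850], E[r] = 2.7827, γ^t·E[r] = 0.467681, running G = 7.692416
t=6: π = [0.1618, 0.2162, 0.1815, 0.2555, 0.1850], E[r] = 2.7827, γ^t·E[r] = 0.327377, running G = 8.019793
t=7: π = [0.1618, 0.2162, 0.1815, 0.2555, 0.1850], E[r] = 2.7827, γ^t·E[r] = 0.229164, running G = 8.248957
t=8: π = [0.1618, 0.2162, 0.1815, 0.2555, 0.1850], E[r] = 2.7827, γ^t·E[r] = 0.160415, running G = 8.409372

G = 8.4094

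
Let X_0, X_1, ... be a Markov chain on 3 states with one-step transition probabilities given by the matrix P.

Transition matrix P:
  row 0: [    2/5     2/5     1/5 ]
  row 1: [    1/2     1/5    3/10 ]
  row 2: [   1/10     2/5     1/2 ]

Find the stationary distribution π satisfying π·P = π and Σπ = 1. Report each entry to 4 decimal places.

π = [0.3333, 0.3333, 0.3333]

Balance equations π_j = Σ_i π_i·P[i][j]:
  π_0 = 2/5·π_0 + 1/2·π_1 + 1/10·π_2
  π_1 = 2/5·π_0 + 1/5·π_1 + 2/5·π_2
  normalize: π_0 + π_1 + π_2 = 1
Solving the linear system gives exactly π = [1/3, 1/3, 1/3].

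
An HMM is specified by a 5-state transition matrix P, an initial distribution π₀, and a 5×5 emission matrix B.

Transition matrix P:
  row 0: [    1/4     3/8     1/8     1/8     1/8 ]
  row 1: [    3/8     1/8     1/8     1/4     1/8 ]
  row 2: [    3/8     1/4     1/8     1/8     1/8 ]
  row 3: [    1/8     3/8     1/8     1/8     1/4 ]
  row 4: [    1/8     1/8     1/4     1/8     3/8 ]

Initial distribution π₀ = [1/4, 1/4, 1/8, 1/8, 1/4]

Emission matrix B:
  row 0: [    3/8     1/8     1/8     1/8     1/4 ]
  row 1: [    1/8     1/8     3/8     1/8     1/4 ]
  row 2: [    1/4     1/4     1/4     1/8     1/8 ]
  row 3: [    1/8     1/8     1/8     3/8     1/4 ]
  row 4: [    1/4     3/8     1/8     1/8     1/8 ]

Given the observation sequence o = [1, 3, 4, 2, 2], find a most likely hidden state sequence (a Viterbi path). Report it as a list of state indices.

path = [4, 3, 1, 0, 1]

t=0: δ = [3.125e-02, 3.125e-02, 3.125e-02, 1.562e-02, 9.375e-02]  (obs o_0=1)
t=1: δ = [1.465e-03, 1.465e-03, 2.930e-03, 4.395e-03, 4.395e-03]  ψ = [1, 0, 4, 4, 4]  (obs o_1=3)
t=2: δ = [2.747e-04, 4.120e-04, 1.373e-04, 1.373e-04, 2.060e-04]  ψ = [2, 3, 4, 3, 4]  (obs o_2=4)
t=3: δ = [1.931e-05, 3.862e-05, 1.287e-05, 1.287e-05, 9.656e-06]  ψ = [1, 0, 1, 1, 4]  (obs o_3=2)
t=4: δ = [1.810e-06, 2.716e-06, 1.207e-06, 1.207e-06, 6.035e-07]  ψ = [1, 0, 1, 1, 1]  (obs o_4=2)
backtrack: best end state = 1; path = [4, 3, 1, 0, 1]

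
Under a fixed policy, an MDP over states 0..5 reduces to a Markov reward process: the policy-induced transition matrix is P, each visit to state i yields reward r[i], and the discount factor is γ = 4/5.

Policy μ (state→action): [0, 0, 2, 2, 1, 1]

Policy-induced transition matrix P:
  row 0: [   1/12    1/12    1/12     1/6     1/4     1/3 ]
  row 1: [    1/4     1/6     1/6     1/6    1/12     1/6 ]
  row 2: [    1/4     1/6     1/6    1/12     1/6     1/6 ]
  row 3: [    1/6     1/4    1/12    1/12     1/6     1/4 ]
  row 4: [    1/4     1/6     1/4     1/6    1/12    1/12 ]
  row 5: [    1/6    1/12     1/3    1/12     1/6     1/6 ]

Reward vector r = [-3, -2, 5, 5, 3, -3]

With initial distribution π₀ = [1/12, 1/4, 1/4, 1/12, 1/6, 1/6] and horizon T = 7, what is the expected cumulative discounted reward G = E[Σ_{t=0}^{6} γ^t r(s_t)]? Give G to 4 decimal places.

t=0: π = [0.0833, 0.2500, 0.2500, 0.0833, 0.1667, 0.1667], E[r] = 0.9167, γ^t·E[r] = 0.916667, running G = 0.916667
t=1: π = [0.2153, 0.1528, 0.1944, 0.1250, 0.1389, 0.1736], E[r] = 0.5417, γ^t·E[r] = 0.433333, running G = 1.350000
t=2: π = [0.1892, 0.1447, 0.1788, 0.1256, 0.1603, 0.2014], E[r] = 0.5417, γ^t·E[r] = 0.346667, running G = 1.696667
t=3: π = [0.1912, 0.1446, 0.1874, 0.1245, 0.1570, 0.1953], E[r] = 0.5817, γ^t·E[r] = 0.297827, running G = 1.994494
t=4: π = [0.1915, 0.1448, 0.1860, 0.1244, 0.1575, 0.1958], E[r] = 0.5728, γ^t·E[r] = 0.234616, running G = 2.229109
t=5: π = [0.1914, 0.1448, 0.1861, 0.1245, 0.1574, 0.1958], E[r] = 0.5740, γ^t·E[r] = 0.188097, running G = 2.417207
t=6: π = [0.1914, 0.1448, 0.1861, 0.1245, 0.1574, 0.1958], E[r] = 0.5739, γ^t·E[r] = 0.150445, running G = 2.567652

G = 2.5677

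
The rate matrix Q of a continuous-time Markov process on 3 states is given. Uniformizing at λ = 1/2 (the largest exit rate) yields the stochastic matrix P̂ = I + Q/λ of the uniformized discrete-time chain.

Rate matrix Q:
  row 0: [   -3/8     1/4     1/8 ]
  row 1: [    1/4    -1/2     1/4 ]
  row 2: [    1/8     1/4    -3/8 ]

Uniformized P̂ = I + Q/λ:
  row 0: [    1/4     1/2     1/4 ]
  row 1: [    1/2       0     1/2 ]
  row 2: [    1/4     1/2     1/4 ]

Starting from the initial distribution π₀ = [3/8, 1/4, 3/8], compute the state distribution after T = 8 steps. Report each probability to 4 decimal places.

π = [0.3335, 0.3330, 0.3335]

t=0: π = [0.3750, 0.2500, 0.3750]
t=1: π = [0.3125, 0.3750, 0.3125]
t=2: π = [0.3438, 0.3125, 0.3438]
t=3: π = [0.3281, 0.3438, 0.3281]
t=4: π = [0.3359, 0.3281, 0.3359]
t=5: π = [0.3320, 0.3359, 0.3320]
t=6: π = [0.3340, 0.3320, 0.3340]
t=7: π = [0.3330, 0.3340, 0.3330]
t=8: π = [0.3335, 0.3330, 0.3335]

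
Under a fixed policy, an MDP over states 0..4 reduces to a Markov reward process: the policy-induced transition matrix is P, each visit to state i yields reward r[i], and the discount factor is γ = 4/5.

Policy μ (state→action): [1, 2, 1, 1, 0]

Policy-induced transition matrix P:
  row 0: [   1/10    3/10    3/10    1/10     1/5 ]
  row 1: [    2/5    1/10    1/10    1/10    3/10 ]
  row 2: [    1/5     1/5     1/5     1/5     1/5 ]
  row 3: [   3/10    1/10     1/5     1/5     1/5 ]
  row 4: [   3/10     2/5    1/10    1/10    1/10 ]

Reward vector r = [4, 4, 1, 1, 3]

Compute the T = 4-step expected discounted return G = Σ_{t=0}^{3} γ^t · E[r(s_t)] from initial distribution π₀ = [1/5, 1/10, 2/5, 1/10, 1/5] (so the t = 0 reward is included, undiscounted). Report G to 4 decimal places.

t=0: π = [0.2000, 0.1000, 0.4000, 0.1000, 0.2000], E[r] = 2.3000, γ^t·E[r] = 2.300000, running G = 2.300000
t=1: π = [0.2300, 0.2400, 0.1900, 0.1500, 0.1900], E[r] = 2.7900, γ^t·E[r] = 2.232000, running G = 4.532000
t=2: π = [0.2590, 0.2220, 0.1800, 0.1340, 0.2050], E[r] = 2.8530, γ^t·E[r] = 1.825920, running G = 6.357920
t=3: π = [0.2524, 0.2313, 0.1832, 0.1314, 0.2017], E[r] = 2.8545, γ^t·E[r] = 1.461504, running G = 7.819424

G = 7.8194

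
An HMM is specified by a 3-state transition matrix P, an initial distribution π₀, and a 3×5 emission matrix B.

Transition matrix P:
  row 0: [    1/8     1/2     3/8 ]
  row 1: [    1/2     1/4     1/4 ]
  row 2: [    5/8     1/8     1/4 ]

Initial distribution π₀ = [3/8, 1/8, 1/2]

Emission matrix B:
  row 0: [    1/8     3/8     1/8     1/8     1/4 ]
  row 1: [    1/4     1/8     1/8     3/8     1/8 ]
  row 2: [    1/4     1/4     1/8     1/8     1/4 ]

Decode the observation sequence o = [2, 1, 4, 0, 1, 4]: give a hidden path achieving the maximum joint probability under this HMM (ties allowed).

t=0: δ = [4.688e-02, 1.562e-02, 6.250e-02]  (obs o_0=2)
t=1: δ = [1.465e-02, 2.930e-03, 4.395e-03]  ψ = [2, 0, 0]  (obs o_1=1)
t=2: δ = [6.866e-04, 9.155e-04, 1.373e-03]  ψ = [2, 0, 0]  (obs o_2=4)
t=3: δ = [1.073e-04, 8.583e-05, 8.583e-05]  ψ = [2, 0, 2]  (obs o_3=0)
t=4: δ = [2.012e-05, 6.706e-06, 1.006e-05]  ψ = [2, 0, 0]  (obs o_4=1)
t=5: δ = [1.572e-06, 1.257e-06, 1.886e-06]  ψ = [2, 0, 0]  (obs o_5=4)
backtrack: best end state = 2; path = [2, 0, 2, 2, 0, 2]

path = [2, 0, 2, 2, 0, 2]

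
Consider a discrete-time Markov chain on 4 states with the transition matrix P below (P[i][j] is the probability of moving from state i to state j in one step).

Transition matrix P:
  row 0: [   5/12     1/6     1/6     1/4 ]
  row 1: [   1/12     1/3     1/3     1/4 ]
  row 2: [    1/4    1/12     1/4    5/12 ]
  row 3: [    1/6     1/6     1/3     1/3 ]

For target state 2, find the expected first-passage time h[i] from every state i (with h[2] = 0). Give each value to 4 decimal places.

h = [4.0741, 3.2593, 0.0000, 3.3333]

First-step conditioning: h[2] = 0; for i ≠ 2, h[i] = 1 + Σ_k P[i][k]·h[k].
  h[0] = 1 + 5/12·h[0] + 1/6·h[1] + 1/4·h[3]
  h[1] = 1 + 1/12·h[0] + 1/3·h[1] + 1/4·h[3]
  h[3] = 1 + 1/6·h[0] + 1/6·h[1] + 1/3·h[3]
Solving the 3×3 linear system over states ≠ 2 gives exactly h = [110/27, 88/27, 0, 10/3] (h[2] = 0 is the target).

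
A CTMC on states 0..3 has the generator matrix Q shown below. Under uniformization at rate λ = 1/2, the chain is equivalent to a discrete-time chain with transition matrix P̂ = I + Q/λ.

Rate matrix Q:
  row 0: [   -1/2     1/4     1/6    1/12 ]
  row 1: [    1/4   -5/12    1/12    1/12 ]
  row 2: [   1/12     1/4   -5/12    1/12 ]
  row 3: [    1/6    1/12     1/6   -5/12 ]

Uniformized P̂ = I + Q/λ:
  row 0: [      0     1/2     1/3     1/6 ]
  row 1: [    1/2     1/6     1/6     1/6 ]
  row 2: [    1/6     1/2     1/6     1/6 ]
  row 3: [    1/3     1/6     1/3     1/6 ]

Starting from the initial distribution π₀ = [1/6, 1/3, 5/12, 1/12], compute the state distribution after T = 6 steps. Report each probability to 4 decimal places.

π = [0.2621, 0.3332, 0.2380, 0.1667]

t=0: π = [0.1667, 0.3333, 0.4167, 0.0833]
t=1: π = [0.2639, 0.3611, 0.2083, 0.1667]
t=2: π = [0.2708, 0.3241, 0.2384, 0.1667]
t=3: π = [0.2573, 0.3364, 0.2396, 0.1667]
t=4: π = [0.2637, 0.3323, 0.2373, 0.1667]
t=5: π = [0.2613, 0.3337, 0.2384, 0.1667]
t=6: π = [0.2621, 0.3332, 0.2380, 0.1667]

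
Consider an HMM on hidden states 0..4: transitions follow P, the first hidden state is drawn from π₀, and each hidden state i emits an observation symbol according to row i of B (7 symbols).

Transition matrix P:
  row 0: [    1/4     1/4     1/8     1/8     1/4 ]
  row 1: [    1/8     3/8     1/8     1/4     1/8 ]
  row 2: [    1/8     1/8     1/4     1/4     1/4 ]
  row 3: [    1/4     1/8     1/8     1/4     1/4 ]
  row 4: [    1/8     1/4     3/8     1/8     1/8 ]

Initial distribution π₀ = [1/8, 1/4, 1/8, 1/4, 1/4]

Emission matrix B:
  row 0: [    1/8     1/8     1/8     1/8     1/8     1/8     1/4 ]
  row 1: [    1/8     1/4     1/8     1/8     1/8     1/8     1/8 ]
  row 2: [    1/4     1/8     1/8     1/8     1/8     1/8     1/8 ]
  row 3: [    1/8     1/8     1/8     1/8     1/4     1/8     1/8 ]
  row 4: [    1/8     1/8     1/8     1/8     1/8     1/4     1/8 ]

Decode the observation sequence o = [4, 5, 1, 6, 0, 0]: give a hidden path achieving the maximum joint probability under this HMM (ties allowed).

t=0: δ = [1.562e-02, 3.125e-02, 1.562e-02, 6.250e-02, 3.125e-02]  (obs o_0=4)
t=1: δ = [1.953e-03, 1.465e-03, 1.465e-03, 1.953e-03, 3.906e-03]  ψ = [3, 1, 4, 3, 3]  (obs o_1=5)
t=2: δ = [6.104e-05, 2.441e-04, 1.831e-04, 6.104e-05, 6.104e-05]  ψ = [0, 4, 4, 3, 0]  (obs o_2=1)
t=3: δ = [7.629e-06, 1.144e-05, 5.722e-06, 7.629e-06, 5.722e-06]  ψ = [1, 1, 2, 1, 2]  (obs o_3=6)
t=4: δ = [2.384e-07, 5.364e-07, 5.364e-07, 3.576e-07, 2.384e-07]  ψ = [0, 1, 4, 1, 0]  (obs o_4=0)
t=5: δ = [1.118e-08, 2.515e-08, 3.353e-08, 1.676e-08, 1.676e-08]  ψ = [3, 1, 2, 1, 2]  (obs o_5=0)
backtrack: best end state = 2; path = [3, 4, 2, 4, 2, 2]

path = [3, 4, 2, 4, 2, 2]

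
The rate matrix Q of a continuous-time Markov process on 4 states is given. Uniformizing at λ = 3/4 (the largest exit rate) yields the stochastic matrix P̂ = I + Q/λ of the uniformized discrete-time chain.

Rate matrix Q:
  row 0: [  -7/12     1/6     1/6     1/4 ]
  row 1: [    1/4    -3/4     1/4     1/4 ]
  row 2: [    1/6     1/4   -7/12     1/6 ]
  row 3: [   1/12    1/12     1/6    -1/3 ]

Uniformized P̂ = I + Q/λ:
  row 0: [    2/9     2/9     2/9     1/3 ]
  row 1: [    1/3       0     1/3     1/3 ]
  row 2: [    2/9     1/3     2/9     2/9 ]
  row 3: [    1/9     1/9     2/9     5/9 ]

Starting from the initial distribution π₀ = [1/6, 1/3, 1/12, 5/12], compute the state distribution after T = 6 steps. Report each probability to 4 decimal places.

t=0: π = [0.1667, 0.3333, 0.0833, 0.4167]
t=1: π = [0.2130, 0.1111, 0.2593, 0.4167]
t=2: π = [0.1883, 0.1800, 0.2346, 0.3971]
t=3: π = [0.1981, 0.1642, 0.2422, 0.3955]
t=4: π = [0.1965, 0.1687, 0.2405, 0.3943]
t=5: π = [0.1972, 0.1676, 0.2410, 0.3942]
t=6: π = [0.1970, 0.1679, 0.2408, 0.3942]

π = [0.1970, 0.1679, 0.2408, 0.3942]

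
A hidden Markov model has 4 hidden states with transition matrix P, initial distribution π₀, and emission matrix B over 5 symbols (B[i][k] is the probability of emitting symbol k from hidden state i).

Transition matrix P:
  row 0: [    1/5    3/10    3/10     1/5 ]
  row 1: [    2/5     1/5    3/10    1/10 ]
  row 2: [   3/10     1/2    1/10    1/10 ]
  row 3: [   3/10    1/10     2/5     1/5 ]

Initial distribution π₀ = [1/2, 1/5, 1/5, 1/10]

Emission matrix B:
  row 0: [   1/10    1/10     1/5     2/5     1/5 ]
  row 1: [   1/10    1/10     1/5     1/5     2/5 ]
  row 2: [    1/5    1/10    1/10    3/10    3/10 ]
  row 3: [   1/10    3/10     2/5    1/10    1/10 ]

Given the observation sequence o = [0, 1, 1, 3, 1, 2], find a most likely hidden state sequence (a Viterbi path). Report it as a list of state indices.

path = [0, 3, 3, 0, 3, 3]

t=0: δ = [5.000e-02, 2.000e-02, 4.000e-02, 1.000e-02]  (obs o_0=0)
t=1: δ = [1.200e-03, 2.000e-03, 1.500e-03, 3.000e-03]  ψ = [2, 2, 0, 0]  (obs o_1=1)
t=2: δ = [9.000e-05, 7.500e-05, 1.200e-04, 1.800e-04]  ψ = [3, 2, 3, 3]  (obs o_2=1)
t=3: δ = [2.160e-05, 1.200e-05, 2.160e-05, 3.600e-06]  ψ = [3, 2, 3, 3]  (obs o_3=3)
t=4: δ = [6.480e-07, 1.080e-06, 6.480e-07, 1.296e-06]  ψ = [2, 2, 0, 0]  (obs o_4=1)
t=5: δ = [8.640e-08, 6.480e-08, 5.184e-08, 1.037e-07]  ψ = [1, 2, 3, 3]  (obs o_5=2)
backtrack: best end state = 3; path = [0, 3, 3, 0, 3, 3]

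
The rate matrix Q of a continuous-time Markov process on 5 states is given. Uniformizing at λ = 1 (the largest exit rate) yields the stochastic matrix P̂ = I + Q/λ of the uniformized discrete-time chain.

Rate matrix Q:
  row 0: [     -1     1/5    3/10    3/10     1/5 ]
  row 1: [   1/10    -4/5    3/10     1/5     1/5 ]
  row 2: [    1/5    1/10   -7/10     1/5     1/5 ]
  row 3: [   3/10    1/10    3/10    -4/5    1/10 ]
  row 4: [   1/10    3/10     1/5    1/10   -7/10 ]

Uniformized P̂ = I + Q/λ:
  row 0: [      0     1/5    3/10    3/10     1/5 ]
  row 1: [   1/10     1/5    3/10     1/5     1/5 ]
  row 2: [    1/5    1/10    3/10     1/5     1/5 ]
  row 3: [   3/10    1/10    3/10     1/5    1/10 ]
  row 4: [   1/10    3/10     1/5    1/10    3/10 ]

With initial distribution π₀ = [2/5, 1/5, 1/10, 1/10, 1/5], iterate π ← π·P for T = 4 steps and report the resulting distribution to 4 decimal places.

t=0: π = [0.4000, 0.2000, 0.1000, 0.1000, 0.2000]
t=1: π = [0.0900, 0.2000, 0.2800, 0.2200, 0.2100]
t=2: π = [0.1630, 0.1710, 0.2790, 0.1880, 0.1990]
t=3: π = [0.1492, 0.1732, 0.2801, 0.1964, 0.2011]
t=4: π = [0.1524, 0.1725, 0.2799, 0.1948, 0.2005]

π = [0.1524, 0.1725, 0.2799, 0.1948, 0.2005]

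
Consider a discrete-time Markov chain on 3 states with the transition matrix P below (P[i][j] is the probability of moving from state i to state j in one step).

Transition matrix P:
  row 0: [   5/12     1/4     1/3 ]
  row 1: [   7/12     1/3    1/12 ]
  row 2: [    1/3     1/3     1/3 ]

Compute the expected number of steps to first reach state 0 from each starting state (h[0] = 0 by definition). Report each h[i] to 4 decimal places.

h = [0.0000, 1.8000, 2.4000]

First-step conditioning: h[0] = 0; for i ≠ 0, h[i] = 1 + Σ_k P[i][k]·h[k].
  h[1] = 1 + 1/3·h[1] + 1/12·h[2]
  h[2] = 1 + 1/3·h[1] + 1/3·h[2]
Solving the 2×2 linear system over states ≠ 0 gives exactly h = [0, 9/5, 12/5] (h[0] = 0 is the target).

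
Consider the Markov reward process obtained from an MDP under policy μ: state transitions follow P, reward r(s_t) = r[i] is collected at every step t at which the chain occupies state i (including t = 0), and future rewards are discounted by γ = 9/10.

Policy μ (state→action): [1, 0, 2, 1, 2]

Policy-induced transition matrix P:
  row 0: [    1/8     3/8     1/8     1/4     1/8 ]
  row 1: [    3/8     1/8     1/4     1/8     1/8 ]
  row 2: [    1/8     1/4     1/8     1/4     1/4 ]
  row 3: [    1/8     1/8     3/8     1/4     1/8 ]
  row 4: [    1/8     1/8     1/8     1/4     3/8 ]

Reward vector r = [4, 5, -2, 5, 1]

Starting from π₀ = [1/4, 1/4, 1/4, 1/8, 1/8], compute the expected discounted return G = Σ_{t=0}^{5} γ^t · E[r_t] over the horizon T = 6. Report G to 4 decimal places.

G = 12.1822

t=0: π = [0.2500, 0.2500, 0.2500, 0.1250, 0.1250], E[r] = 2.5000, γ^t·E[r] = 2.500000, running G = 2.500000
t=1: π = [0.1875, 0.2188, 0.1875, 0.2188, 0.1875], E[r] = 2.7500, γ^t·E[r] = 2.475000, running G = 4.975000
t=2: π = [0.1797, 0.1953, 0.2070, 0.2227, 0.1953], E[r] = 2.5898, γ^t·E[r] = 2.097773, running G = 7.072773
t=3: π = [0.1738, 0.1958, 0.2051, 0.2256, 0.1997], E[r] = 2.5918, γ^t·E[r] = 1.889420, running G = 8.962193
t=4: π = [0.1740, 0.1941, 0.2059, 0.2255, 0.2006], E[r] = 2.5827, γ^t·E[r] = 1.694511, running G = 10.656705
t=5: π = [0.1735, 0.1942, 0.2056, 0.2257, 0.2009], E[r] = 2.5835, γ^t·E[r] = 1.525520, running G = 12.182224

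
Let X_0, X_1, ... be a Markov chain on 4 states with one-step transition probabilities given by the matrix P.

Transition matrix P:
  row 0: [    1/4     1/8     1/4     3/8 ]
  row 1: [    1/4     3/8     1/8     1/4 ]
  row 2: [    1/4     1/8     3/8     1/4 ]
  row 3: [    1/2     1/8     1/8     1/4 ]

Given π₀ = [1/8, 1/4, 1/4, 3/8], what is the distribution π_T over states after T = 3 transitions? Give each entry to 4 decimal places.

t=0: π = [0.1250, 0.2500, 0.2500, 0.3750]
t=1: π = [0.3438, 0.1875, 0.2031, 0.2656]
t=2: π = [0.3164, 0.1719, 0.2188, 0.2930]
t=3: π = [0.3232, 0.1680, 0.2192, 0.2896]

π = [0.3232, 0.1680, 0.2192, 0.2896]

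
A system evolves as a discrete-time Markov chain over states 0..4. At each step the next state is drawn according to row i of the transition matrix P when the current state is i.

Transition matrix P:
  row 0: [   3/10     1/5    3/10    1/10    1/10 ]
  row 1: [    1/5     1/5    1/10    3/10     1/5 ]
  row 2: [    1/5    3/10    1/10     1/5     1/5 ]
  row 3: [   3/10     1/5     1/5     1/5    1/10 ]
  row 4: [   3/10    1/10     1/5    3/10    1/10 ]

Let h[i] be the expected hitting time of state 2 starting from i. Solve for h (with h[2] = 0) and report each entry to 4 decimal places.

h = [4.2999, 5.2980, 0.0000, 4.7777, 4.7256]

First-step conditioning: h[2] = 0; for i ≠ 2, h[i] = 1 + Σ_k P[i][k]·h[k].
  h[0] = 1 + 3/10·h[0] + 1/5·h[1] + 1/10·h[3] + 1/10·h[4]
  h[1] = 1 + 1/5·h[0] + 1/5·h[1] + 3/10·h[3] + 1/5·h[4]
  h[3] = 1 + 3/10·h[0] + 1/5·h[1] + 1/5·h[3] + 1/10·h[4]
  h[4] = 1 + 3/10·h[0] + 1/10·h[1] + 3/10·h[3] + 1/10·h[4]
Solving the 4×4 linear system over states ≠ 2 gives exactly h = [4545/1057, 800/151, 0, 5050/1057, 4995/1057] (h[2] = 0 is the target).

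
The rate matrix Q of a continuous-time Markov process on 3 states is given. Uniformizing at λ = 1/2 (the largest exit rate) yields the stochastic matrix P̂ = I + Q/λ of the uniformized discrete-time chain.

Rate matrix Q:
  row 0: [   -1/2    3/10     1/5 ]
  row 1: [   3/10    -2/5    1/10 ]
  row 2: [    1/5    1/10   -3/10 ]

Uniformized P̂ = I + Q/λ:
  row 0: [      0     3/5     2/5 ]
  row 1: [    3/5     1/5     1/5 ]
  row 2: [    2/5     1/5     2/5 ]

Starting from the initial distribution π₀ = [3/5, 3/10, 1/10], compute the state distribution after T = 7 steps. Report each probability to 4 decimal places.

π = [0.3301, 0.3357, 0.3342]

t=0: π = [0.6000, 0.3000, 0.1000]
t=1: π = [0.2200, 0.4400, 0.3400]
t=2: π = [0.4000, 0.2880, 0.3120]
t=3: π = [0.2976, 0.3600, 0.3424]
t=4: π = [0.3530, 0.3190, 0.3280]
t=5: π = [0.3226, 0.3412, 0.3362]
t=6: π = [0.3392, 0.3290, 0.3318]
t=7: π = [0.3301, 0.3357, 0.3342]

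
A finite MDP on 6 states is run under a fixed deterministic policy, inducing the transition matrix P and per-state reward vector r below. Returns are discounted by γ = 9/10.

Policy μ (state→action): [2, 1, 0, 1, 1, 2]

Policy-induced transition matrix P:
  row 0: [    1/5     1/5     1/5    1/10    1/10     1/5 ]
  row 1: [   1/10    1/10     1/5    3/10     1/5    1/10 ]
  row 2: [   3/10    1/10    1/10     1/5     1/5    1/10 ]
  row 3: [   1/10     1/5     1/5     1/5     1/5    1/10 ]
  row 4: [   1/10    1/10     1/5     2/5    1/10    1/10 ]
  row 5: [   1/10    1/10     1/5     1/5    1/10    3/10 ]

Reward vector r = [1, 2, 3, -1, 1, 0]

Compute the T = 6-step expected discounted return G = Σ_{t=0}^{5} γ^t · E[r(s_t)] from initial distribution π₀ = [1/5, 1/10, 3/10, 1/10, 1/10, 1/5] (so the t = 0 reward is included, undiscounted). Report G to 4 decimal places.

G = 4.6088

t=0: π = [0.2000, 0.1000, 0.3000, 0.1000, 0.1000, 0.2000], E[r] = 1.3000, γ^t·E[r] = 1.300000, running G = 1.300000
t=1: π = [0.1800, 0.1300, 0.1700, 0.2100, 0.1500, 0.1600], E[r] = 0.8900, γ^t·E[r] = 0.801000, running G = 2.101000
t=2: π = [0.1520, 0.1390, 0.1830, 0.2250, 0.1510, 0.1500], E[r] = 0.9050, γ^t·E[r] = 0.733050, running G = 2.834050
t=3: π = [0.1518, 0.1377, 0.1817, 0.2289, 0.1547, 0.1452], E[r] = 0.8981, γ^t·E[r] = 0.654715, running G = 3.488765
t=4: π = [0.1515, 0.1381, 0.1818, 0.2295, 0.1548, 0.1442], E[r] = 0.8985, γ^t·E[r] = 0.589473, running G = 4.078238
t=5: π = [0.1515, 0.1381, 0.1818, 0.2296, 0.1549, 0.1440], E[r] = 0.8985, γ^t·E[r] = 0.530556, running G = 4.608794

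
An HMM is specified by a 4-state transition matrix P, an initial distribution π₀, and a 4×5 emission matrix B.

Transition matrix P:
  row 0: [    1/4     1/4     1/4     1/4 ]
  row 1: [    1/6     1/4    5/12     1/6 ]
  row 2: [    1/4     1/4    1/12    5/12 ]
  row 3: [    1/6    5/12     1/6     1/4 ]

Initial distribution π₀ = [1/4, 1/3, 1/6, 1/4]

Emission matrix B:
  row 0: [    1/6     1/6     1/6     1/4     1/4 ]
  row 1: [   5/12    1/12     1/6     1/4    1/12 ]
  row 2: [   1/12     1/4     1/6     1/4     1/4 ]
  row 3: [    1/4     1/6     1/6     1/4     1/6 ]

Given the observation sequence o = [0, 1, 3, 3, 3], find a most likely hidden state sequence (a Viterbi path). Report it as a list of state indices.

t=0: δ = [4.167e-02, 1.389e-01, 1.389e-02, 6.250e-02]  (obs o_0=0)
t=1: δ = [3.858e-03, 2.894e-03, 1.447e-02, 3.858e-03]  ψ = [1, 1, 1, 1]  (obs o_1=1)
t=2: δ = [9.042e-04, 9.042e-04, 3.014e-04, 1.507e-03]  ψ = [2, 2, 1, 2]  (obs o_2=3)
t=3: δ = [6.279e-05, 1.570e-04, 9.419e-05, 9.419e-05]  ψ = [3, 3, 1, 3]  (obs o_3=3)
t=4: δ = [6.541e-06, 9.811e-06, 1.635e-05, 9.811e-06]  ψ = [1, 1, 1, 2]  (obs o_4=3)
backtrack: best end state = 2; path = [1, 2, 3, 1, 2]

path = [1, 2, 3, 1, 2]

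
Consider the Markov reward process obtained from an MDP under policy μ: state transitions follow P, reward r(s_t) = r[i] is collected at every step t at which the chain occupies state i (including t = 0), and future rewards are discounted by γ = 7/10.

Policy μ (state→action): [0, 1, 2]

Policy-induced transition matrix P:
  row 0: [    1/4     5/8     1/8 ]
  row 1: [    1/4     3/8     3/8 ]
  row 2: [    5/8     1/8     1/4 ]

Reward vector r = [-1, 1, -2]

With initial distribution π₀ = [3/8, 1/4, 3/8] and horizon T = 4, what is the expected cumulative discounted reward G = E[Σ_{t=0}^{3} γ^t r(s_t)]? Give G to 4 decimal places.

G = -1.5792

t=0: π = [0.3750, 0.2500, 0.3750], E[r] = -0.8750, γ^t·E[r] = -0.875000, running G = -0.875000
t=1: π = [0.3906, 0.3750, 0.2344], E[r] = -0.4844, γ^t·E[r] = -0.339063, running G = -1.214063
t=2: π = [0.3379, 0.4141, 0.2480], E[r] = -0.4199, γ^t·E[r] = -0.205762, running G = -1.419824
t=3: π = [0.3430, 0.3975, 0.2595], E[r] = -0.4646, γ^t·E[r] = -0.159358, running G = -1.579182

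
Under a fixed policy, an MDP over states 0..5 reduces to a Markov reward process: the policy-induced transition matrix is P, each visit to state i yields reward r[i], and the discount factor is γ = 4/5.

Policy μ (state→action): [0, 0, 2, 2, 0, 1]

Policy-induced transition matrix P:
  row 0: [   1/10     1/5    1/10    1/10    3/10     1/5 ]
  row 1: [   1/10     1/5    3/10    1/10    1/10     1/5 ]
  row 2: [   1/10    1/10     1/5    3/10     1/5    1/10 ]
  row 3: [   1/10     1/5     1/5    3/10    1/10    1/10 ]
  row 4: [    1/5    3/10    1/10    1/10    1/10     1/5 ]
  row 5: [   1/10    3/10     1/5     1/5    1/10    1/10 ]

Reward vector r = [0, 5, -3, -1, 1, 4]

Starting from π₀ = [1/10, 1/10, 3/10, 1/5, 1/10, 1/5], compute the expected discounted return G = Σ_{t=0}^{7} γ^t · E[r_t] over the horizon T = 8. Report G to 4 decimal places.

t=0: π = [0.1000, 0.1000, 0.3000, 0.2000, 0.1000, 0.2000], E[r] = 0.3000, γ^t·E[r] = 0.300000, running G = 0.300000
t=1: π = [0.1100, 0.2000, 0.1900, 0.2200, 0.1500, 0.1300], E[r] = 0.8800, γ^t·E[r] = 0.704000, running G = 1.004000
t=2: π = [0.1150, 0.2090, 0.1940, 0.1950, 0.1410, 0.1460], E[r] = 0.9930, γ^t·E[r] = 0.635520, running G = 1.639520
t=3: π = [0.1141, 0.2093, 0.1953, 0.1924, 0.1424, 0.1465], E[r] = 0.9966, γ^t·E[r] = 0.510259, running G = 2.149779
t=4: π = [0.1142, 0.2094, 0.1953, 0.1922, 0.1424, 0.1466], E[r] = 0.9974, γ^t·E[r] = 0.408551, running G = 2.558331
t=5: π = [0.1142, 0.2094, 0.1953, 0.1922, 0.1424, 0.1466], E[r] = 0.9976, γ^t·E[r] = 0.326893, running G = 2.885224
t=6: π = [0.1142, 0.2094, 0.1953, 0.1921, 0.1424, 0.1466], E[r] = 0.9976, γ^t·E[r] = 0.261525, running G = 3.146749
t=7: π = [0.1142, 0.2094, 0.1953, 0.1921, 0.1424, 0.1466], E[r] = 0.9976, γ^t·E[r] = 0.209221, running G = 3.355970

G = 3.3560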